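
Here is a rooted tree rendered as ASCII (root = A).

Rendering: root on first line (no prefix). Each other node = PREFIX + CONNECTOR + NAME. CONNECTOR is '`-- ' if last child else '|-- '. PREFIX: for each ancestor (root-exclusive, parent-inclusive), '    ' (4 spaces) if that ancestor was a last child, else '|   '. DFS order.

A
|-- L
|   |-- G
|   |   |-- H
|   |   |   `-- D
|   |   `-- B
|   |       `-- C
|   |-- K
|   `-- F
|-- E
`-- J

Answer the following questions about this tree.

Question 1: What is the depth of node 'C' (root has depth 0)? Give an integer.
Path from root to C: A -> L -> G -> B -> C
Depth = number of edges = 4

Answer: 4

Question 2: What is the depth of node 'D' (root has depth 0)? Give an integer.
Answer: 4

Derivation:
Path from root to D: A -> L -> G -> H -> D
Depth = number of edges = 4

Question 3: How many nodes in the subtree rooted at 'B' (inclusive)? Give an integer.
Subtree rooted at B contains: B, C
Count = 2

Answer: 2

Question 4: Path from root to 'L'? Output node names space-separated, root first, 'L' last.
Answer: A L

Derivation:
Walk down from root: A -> L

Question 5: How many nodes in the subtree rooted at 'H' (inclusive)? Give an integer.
Answer: 2

Derivation:
Subtree rooted at H contains: D, H
Count = 2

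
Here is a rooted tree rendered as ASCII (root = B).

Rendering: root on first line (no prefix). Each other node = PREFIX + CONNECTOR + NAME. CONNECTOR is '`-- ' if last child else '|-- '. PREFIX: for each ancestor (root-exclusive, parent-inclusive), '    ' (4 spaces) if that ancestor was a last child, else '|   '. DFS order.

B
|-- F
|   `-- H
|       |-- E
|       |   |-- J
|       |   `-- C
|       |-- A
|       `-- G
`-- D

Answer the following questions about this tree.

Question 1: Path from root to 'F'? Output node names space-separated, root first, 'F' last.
Walk down from root: B -> F

Answer: B F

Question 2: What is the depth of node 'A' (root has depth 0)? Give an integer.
Path from root to A: B -> F -> H -> A
Depth = number of edges = 3

Answer: 3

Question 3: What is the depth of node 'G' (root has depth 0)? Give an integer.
Answer: 3

Derivation:
Path from root to G: B -> F -> H -> G
Depth = number of edges = 3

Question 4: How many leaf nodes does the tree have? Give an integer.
Answer: 5

Derivation:
Leaves (nodes with no children): A, C, D, G, J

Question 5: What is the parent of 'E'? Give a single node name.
Scan adjacency: E appears as child of H

Answer: H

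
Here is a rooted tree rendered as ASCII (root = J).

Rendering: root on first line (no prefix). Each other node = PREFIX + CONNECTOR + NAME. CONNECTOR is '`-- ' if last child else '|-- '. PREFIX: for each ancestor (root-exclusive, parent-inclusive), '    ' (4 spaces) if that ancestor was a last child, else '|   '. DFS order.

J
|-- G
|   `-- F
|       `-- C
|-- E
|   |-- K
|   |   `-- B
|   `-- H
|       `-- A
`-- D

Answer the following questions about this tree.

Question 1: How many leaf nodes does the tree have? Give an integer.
Answer: 4

Derivation:
Leaves (nodes with no children): A, B, C, D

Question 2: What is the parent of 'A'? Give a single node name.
Answer: H

Derivation:
Scan adjacency: A appears as child of H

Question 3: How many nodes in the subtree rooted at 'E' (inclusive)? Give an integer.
Subtree rooted at E contains: A, B, E, H, K
Count = 5

Answer: 5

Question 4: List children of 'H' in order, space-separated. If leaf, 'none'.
Answer: A

Derivation:
Node H's children (from adjacency): A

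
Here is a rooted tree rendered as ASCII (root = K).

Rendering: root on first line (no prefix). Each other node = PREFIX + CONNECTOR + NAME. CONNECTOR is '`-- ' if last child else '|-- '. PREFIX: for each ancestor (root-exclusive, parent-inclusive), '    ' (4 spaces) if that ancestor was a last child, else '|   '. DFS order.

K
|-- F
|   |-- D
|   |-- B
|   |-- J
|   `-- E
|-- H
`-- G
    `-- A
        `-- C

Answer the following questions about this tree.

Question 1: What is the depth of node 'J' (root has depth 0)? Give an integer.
Answer: 2

Derivation:
Path from root to J: K -> F -> J
Depth = number of edges = 2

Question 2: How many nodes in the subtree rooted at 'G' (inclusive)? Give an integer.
Answer: 3

Derivation:
Subtree rooted at G contains: A, C, G
Count = 3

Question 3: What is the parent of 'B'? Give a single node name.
Answer: F

Derivation:
Scan adjacency: B appears as child of F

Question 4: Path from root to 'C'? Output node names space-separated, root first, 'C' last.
Answer: K G A C

Derivation:
Walk down from root: K -> G -> A -> C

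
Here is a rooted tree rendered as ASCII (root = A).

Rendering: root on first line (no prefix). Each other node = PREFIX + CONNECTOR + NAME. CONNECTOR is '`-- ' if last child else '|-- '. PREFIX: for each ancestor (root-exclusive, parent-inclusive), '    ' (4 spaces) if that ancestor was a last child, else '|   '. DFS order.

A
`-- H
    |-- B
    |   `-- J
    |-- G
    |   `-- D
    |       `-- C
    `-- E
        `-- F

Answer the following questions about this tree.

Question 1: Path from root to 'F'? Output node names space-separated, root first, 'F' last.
Walk down from root: A -> H -> E -> F

Answer: A H E F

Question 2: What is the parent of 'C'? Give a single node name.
Answer: D

Derivation:
Scan adjacency: C appears as child of D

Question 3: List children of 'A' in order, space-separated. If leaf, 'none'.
Answer: H

Derivation:
Node A's children (from adjacency): H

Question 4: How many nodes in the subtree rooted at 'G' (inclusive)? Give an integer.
Subtree rooted at G contains: C, D, G
Count = 3

Answer: 3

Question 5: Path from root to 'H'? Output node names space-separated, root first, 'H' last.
Answer: A H

Derivation:
Walk down from root: A -> H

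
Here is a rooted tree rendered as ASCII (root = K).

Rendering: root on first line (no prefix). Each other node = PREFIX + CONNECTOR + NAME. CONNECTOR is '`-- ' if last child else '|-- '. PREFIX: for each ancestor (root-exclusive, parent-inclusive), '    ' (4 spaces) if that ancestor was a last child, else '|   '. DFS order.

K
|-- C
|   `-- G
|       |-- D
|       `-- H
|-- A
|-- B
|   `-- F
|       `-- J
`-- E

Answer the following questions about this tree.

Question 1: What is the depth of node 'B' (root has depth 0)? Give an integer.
Path from root to B: K -> B
Depth = number of edges = 1

Answer: 1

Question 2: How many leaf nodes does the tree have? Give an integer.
Answer: 5

Derivation:
Leaves (nodes with no children): A, D, E, H, J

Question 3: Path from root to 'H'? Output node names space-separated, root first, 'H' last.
Walk down from root: K -> C -> G -> H

Answer: K C G H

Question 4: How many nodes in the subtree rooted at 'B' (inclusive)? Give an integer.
Answer: 3

Derivation:
Subtree rooted at B contains: B, F, J
Count = 3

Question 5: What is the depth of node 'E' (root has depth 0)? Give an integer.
Answer: 1

Derivation:
Path from root to E: K -> E
Depth = number of edges = 1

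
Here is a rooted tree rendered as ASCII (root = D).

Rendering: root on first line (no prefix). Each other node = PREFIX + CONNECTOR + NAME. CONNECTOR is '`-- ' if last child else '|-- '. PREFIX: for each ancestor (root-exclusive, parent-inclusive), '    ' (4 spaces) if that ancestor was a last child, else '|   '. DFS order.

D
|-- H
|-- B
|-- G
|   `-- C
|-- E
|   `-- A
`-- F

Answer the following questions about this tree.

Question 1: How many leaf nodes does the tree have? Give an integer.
Answer: 5

Derivation:
Leaves (nodes with no children): A, B, C, F, H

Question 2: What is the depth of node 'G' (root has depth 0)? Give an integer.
Path from root to G: D -> G
Depth = number of edges = 1

Answer: 1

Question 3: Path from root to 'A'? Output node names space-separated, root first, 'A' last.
Answer: D E A

Derivation:
Walk down from root: D -> E -> A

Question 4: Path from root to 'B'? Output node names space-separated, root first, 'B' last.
Walk down from root: D -> B

Answer: D B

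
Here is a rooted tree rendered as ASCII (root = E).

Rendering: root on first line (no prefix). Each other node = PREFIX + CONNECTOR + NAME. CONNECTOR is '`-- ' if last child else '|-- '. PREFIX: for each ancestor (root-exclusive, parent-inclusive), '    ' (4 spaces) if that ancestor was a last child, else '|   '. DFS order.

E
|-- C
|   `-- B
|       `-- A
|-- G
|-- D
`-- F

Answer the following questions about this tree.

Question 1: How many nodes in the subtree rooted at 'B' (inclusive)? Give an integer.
Subtree rooted at B contains: A, B
Count = 2

Answer: 2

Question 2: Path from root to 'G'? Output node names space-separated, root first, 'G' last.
Answer: E G

Derivation:
Walk down from root: E -> G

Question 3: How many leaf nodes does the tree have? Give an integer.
Answer: 4

Derivation:
Leaves (nodes with no children): A, D, F, G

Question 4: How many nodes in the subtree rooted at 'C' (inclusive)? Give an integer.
Answer: 3

Derivation:
Subtree rooted at C contains: A, B, C
Count = 3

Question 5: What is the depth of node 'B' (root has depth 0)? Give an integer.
Path from root to B: E -> C -> B
Depth = number of edges = 2

Answer: 2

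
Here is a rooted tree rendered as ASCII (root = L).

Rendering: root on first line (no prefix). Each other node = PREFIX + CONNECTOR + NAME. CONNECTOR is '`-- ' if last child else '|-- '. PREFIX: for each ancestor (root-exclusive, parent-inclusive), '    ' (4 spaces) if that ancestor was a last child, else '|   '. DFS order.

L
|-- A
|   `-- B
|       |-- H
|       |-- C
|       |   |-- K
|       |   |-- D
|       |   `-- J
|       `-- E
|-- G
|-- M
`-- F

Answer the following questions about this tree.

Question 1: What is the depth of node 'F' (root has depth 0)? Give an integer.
Path from root to F: L -> F
Depth = number of edges = 1

Answer: 1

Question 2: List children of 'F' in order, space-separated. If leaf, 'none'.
Node F's children (from adjacency): (leaf)

Answer: none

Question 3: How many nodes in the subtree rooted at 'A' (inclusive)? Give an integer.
Subtree rooted at A contains: A, B, C, D, E, H, J, K
Count = 8

Answer: 8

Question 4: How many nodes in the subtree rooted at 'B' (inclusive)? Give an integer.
Answer: 7

Derivation:
Subtree rooted at B contains: B, C, D, E, H, J, K
Count = 7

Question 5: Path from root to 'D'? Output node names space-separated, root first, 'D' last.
Answer: L A B C D

Derivation:
Walk down from root: L -> A -> B -> C -> D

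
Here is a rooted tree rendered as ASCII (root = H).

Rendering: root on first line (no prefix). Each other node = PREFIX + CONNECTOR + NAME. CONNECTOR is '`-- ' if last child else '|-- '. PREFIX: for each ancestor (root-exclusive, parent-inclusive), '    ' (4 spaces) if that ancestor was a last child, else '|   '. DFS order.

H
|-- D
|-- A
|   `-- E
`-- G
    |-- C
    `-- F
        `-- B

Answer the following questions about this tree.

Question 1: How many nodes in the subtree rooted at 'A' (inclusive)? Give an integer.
Subtree rooted at A contains: A, E
Count = 2

Answer: 2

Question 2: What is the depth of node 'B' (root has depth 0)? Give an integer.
Answer: 3

Derivation:
Path from root to B: H -> G -> F -> B
Depth = number of edges = 3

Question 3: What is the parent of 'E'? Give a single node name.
Answer: A

Derivation:
Scan adjacency: E appears as child of A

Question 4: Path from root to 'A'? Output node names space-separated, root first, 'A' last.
Answer: H A

Derivation:
Walk down from root: H -> A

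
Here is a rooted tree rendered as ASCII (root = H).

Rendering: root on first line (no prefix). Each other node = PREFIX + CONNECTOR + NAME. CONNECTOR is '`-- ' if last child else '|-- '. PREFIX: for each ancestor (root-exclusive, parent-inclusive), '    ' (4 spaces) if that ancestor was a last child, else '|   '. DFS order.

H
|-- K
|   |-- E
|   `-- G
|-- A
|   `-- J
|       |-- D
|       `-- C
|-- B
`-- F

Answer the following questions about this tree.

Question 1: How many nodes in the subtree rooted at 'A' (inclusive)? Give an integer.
Answer: 4

Derivation:
Subtree rooted at A contains: A, C, D, J
Count = 4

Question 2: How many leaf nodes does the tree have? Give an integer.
Answer: 6

Derivation:
Leaves (nodes with no children): B, C, D, E, F, G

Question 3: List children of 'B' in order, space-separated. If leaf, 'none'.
Answer: none

Derivation:
Node B's children (from adjacency): (leaf)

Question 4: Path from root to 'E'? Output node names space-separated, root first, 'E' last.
Answer: H K E

Derivation:
Walk down from root: H -> K -> E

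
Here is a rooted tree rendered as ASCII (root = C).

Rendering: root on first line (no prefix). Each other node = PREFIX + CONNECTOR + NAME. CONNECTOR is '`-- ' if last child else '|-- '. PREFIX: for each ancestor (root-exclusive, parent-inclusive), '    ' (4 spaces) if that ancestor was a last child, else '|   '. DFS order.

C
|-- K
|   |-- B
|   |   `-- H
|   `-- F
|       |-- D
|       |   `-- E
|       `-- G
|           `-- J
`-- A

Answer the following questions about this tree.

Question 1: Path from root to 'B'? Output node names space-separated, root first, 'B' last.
Walk down from root: C -> K -> B

Answer: C K B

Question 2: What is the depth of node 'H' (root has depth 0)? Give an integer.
Answer: 3

Derivation:
Path from root to H: C -> K -> B -> H
Depth = number of edges = 3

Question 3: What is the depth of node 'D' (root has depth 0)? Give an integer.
Answer: 3

Derivation:
Path from root to D: C -> K -> F -> D
Depth = number of edges = 3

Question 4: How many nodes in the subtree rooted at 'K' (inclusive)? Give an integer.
Subtree rooted at K contains: B, D, E, F, G, H, J, K
Count = 8

Answer: 8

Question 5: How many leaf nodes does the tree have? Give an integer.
Leaves (nodes with no children): A, E, H, J

Answer: 4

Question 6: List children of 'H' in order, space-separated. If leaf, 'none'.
Answer: none

Derivation:
Node H's children (from adjacency): (leaf)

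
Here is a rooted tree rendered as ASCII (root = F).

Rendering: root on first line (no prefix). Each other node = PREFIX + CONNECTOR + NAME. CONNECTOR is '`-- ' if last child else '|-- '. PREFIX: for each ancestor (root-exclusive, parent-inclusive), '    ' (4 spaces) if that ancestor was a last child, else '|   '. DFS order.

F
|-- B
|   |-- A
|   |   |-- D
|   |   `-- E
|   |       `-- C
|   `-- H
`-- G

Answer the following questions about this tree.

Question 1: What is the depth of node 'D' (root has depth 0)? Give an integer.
Path from root to D: F -> B -> A -> D
Depth = number of edges = 3

Answer: 3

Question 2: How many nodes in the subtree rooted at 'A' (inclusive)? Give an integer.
Answer: 4

Derivation:
Subtree rooted at A contains: A, C, D, E
Count = 4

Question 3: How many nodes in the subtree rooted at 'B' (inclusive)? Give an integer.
Answer: 6

Derivation:
Subtree rooted at B contains: A, B, C, D, E, H
Count = 6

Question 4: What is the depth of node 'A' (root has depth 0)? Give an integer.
Answer: 2

Derivation:
Path from root to A: F -> B -> A
Depth = number of edges = 2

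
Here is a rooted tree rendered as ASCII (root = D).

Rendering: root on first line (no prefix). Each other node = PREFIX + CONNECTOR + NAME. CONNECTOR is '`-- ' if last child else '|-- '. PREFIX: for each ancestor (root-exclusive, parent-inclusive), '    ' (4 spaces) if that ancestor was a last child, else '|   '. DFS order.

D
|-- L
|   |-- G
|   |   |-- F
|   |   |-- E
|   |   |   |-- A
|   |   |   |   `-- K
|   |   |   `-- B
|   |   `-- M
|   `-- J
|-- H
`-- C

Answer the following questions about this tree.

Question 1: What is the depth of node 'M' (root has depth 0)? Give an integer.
Path from root to M: D -> L -> G -> M
Depth = number of edges = 3

Answer: 3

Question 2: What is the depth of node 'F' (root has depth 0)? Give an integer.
Answer: 3

Derivation:
Path from root to F: D -> L -> G -> F
Depth = number of edges = 3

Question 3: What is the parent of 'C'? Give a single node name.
Scan adjacency: C appears as child of D

Answer: D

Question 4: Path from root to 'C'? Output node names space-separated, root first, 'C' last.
Answer: D C

Derivation:
Walk down from root: D -> C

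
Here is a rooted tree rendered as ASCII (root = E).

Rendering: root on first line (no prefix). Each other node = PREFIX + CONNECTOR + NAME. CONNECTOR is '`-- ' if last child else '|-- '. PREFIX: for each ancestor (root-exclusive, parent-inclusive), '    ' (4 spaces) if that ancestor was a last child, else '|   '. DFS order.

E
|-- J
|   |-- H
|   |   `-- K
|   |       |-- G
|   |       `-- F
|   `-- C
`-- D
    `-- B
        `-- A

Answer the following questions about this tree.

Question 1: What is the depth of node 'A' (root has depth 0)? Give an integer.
Answer: 3

Derivation:
Path from root to A: E -> D -> B -> A
Depth = number of edges = 3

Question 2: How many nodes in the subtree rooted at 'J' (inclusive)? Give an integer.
Answer: 6

Derivation:
Subtree rooted at J contains: C, F, G, H, J, K
Count = 6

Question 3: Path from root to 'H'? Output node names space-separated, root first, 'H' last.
Answer: E J H

Derivation:
Walk down from root: E -> J -> H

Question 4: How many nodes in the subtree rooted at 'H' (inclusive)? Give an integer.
Answer: 4

Derivation:
Subtree rooted at H contains: F, G, H, K
Count = 4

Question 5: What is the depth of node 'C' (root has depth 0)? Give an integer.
Path from root to C: E -> J -> C
Depth = number of edges = 2

Answer: 2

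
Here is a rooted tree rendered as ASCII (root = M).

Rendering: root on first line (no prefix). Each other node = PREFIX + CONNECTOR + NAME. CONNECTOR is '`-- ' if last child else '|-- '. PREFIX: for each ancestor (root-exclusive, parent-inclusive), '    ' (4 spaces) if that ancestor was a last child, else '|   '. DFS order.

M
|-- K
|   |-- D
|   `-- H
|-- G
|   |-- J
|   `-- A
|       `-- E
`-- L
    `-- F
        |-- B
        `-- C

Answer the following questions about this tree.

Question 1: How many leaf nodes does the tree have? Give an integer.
Answer: 6

Derivation:
Leaves (nodes with no children): B, C, D, E, H, J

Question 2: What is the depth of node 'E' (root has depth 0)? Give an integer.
Answer: 3

Derivation:
Path from root to E: M -> G -> A -> E
Depth = number of edges = 3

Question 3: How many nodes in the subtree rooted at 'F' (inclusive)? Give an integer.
Answer: 3

Derivation:
Subtree rooted at F contains: B, C, F
Count = 3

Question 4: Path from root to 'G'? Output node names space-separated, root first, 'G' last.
Walk down from root: M -> G

Answer: M G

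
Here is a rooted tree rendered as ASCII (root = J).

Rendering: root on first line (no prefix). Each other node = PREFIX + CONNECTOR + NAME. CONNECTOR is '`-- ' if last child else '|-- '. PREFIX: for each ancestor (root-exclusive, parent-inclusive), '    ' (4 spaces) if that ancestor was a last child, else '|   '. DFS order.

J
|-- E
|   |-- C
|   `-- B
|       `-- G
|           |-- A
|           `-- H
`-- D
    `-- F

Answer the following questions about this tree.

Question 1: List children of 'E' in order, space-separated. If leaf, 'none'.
Node E's children (from adjacency): C, B

Answer: C B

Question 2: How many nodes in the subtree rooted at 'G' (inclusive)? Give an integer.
Subtree rooted at G contains: A, G, H
Count = 3

Answer: 3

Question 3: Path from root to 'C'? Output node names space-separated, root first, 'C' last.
Walk down from root: J -> E -> C

Answer: J E C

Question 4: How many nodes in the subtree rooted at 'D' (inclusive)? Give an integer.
Answer: 2

Derivation:
Subtree rooted at D contains: D, F
Count = 2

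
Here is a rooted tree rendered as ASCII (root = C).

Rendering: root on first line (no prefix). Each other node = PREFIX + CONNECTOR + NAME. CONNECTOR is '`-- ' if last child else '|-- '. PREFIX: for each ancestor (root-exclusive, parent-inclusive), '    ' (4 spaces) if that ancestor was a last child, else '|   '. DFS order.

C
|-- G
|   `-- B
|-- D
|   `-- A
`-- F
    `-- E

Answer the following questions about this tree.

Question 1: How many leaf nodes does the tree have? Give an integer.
Answer: 3

Derivation:
Leaves (nodes with no children): A, B, E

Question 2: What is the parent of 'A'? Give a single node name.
Answer: D

Derivation:
Scan adjacency: A appears as child of D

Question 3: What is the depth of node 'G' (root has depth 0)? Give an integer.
Answer: 1

Derivation:
Path from root to G: C -> G
Depth = number of edges = 1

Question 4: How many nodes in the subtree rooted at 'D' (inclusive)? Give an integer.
Subtree rooted at D contains: A, D
Count = 2

Answer: 2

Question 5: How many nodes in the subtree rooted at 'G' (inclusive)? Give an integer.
Answer: 2

Derivation:
Subtree rooted at G contains: B, G
Count = 2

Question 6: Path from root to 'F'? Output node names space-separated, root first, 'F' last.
Answer: C F

Derivation:
Walk down from root: C -> F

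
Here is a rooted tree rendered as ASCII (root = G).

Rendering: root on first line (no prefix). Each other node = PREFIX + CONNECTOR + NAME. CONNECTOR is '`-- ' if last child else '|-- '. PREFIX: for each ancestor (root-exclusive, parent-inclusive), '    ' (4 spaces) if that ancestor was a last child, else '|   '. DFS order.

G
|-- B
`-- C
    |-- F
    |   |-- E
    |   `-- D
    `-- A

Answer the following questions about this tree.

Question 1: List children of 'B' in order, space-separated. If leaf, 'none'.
Node B's children (from adjacency): (leaf)

Answer: none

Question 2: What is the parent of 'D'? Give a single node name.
Answer: F

Derivation:
Scan adjacency: D appears as child of F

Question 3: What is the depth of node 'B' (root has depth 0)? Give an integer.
Path from root to B: G -> B
Depth = number of edges = 1

Answer: 1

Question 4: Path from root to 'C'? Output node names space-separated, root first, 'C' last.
Walk down from root: G -> C

Answer: G C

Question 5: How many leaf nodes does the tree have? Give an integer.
Leaves (nodes with no children): A, B, D, E

Answer: 4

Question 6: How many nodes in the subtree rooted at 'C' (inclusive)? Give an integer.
Answer: 5

Derivation:
Subtree rooted at C contains: A, C, D, E, F
Count = 5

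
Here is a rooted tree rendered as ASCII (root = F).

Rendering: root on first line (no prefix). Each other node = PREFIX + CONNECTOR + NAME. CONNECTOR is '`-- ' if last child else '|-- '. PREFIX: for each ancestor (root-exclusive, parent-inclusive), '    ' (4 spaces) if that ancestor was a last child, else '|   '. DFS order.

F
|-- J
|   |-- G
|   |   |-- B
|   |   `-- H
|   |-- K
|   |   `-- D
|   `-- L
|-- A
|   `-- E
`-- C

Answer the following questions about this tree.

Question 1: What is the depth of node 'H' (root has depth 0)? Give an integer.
Path from root to H: F -> J -> G -> H
Depth = number of edges = 3

Answer: 3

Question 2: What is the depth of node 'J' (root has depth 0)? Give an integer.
Path from root to J: F -> J
Depth = number of edges = 1

Answer: 1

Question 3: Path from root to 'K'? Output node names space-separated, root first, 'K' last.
Walk down from root: F -> J -> K

Answer: F J K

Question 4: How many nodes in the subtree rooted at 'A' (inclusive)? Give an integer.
Subtree rooted at A contains: A, E
Count = 2

Answer: 2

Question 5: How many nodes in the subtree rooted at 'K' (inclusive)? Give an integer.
Answer: 2

Derivation:
Subtree rooted at K contains: D, K
Count = 2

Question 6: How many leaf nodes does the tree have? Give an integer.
Leaves (nodes with no children): B, C, D, E, H, L

Answer: 6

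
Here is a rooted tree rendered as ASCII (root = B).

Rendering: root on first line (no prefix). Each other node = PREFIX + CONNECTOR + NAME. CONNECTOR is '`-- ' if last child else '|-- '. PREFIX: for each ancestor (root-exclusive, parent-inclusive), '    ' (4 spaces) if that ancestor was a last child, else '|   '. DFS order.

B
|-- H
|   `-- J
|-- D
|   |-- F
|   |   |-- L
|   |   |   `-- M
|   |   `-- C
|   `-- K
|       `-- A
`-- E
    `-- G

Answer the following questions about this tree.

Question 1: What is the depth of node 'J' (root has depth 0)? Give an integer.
Path from root to J: B -> H -> J
Depth = number of edges = 2

Answer: 2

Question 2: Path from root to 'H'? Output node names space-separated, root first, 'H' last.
Answer: B H

Derivation:
Walk down from root: B -> H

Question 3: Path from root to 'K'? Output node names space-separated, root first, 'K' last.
Walk down from root: B -> D -> K

Answer: B D K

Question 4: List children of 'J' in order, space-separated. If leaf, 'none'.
Node J's children (from adjacency): (leaf)

Answer: none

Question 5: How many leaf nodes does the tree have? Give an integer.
Leaves (nodes with no children): A, C, G, J, M

Answer: 5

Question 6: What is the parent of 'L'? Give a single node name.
Answer: F

Derivation:
Scan adjacency: L appears as child of F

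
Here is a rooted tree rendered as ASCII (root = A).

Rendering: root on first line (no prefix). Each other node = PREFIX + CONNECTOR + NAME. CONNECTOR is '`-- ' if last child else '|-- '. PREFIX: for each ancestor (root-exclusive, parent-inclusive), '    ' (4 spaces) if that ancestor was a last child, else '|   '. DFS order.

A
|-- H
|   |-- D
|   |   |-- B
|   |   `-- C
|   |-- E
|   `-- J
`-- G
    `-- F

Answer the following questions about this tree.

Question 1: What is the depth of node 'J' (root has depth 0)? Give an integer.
Answer: 2

Derivation:
Path from root to J: A -> H -> J
Depth = number of edges = 2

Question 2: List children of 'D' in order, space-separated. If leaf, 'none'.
Answer: B C

Derivation:
Node D's children (from adjacency): B, C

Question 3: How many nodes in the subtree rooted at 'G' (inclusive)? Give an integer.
Answer: 2

Derivation:
Subtree rooted at G contains: F, G
Count = 2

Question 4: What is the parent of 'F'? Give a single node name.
Scan adjacency: F appears as child of G

Answer: G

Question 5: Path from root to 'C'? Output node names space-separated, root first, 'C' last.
Answer: A H D C

Derivation:
Walk down from root: A -> H -> D -> C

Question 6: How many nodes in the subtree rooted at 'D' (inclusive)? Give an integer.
Subtree rooted at D contains: B, C, D
Count = 3

Answer: 3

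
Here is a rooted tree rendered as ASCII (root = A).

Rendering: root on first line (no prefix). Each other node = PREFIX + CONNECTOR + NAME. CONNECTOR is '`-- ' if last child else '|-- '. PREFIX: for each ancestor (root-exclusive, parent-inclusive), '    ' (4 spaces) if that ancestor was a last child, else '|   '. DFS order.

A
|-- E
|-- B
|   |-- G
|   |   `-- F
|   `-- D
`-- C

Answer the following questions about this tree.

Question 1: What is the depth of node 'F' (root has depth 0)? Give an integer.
Answer: 3

Derivation:
Path from root to F: A -> B -> G -> F
Depth = number of edges = 3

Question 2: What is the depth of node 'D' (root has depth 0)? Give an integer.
Path from root to D: A -> B -> D
Depth = number of edges = 2

Answer: 2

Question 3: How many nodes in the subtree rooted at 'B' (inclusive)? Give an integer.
Answer: 4

Derivation:
Subtree rooted at B contains: B, D, F, G
Count = 4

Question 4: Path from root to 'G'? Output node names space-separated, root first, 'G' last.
Answer: A B G

Derivation:
Walk down from root: A -> B -> G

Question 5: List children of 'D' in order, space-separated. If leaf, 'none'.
Answer: none

Derivation:
Node D's children (from adjacency): (leaf)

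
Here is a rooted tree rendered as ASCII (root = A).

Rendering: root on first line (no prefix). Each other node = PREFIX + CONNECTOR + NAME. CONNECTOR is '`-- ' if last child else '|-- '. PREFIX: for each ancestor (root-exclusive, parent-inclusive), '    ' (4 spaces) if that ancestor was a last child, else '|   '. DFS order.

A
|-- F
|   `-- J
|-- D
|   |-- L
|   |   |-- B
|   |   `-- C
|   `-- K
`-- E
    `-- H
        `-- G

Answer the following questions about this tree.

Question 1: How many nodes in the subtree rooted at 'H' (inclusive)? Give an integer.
Answer: 2

Derivation:
Subtree rooted at H contains: G, H
Count = 2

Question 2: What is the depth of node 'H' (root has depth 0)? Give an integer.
Path from root to H: A -> E -> H
Depth = number of edges = 2

Answer: 2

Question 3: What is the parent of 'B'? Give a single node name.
Answer: L

Derivation:
Scan adjacency: B appears as child of L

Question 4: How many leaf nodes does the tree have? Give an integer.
Answer: 5

Derivation:
Leaves (nodes with no children): B, C, G, J, K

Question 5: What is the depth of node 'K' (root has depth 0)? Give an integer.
Path from root to K: A -> D -> K
Depth = number of edges = 2

Answer: 2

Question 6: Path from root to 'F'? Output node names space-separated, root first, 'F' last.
Answer: A F

Derivation:
Walk down from root: A -> F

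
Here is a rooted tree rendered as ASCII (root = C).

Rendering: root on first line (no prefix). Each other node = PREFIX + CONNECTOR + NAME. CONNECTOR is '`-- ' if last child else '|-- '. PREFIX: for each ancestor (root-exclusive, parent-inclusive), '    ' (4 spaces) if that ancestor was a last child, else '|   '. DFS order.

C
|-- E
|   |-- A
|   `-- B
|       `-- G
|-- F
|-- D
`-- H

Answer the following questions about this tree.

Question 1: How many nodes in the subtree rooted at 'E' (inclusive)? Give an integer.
Answer: 4

Derivation:
Subtree rooted at E contains: A, B, E, G
Count = 4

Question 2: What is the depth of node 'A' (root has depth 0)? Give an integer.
Answer: 2

Derivation:
Path from root to A: C -> E -> A
Depth = number of edges = 2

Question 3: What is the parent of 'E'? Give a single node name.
Answer: C

Derivation:
Scan adjacency: E appears as child of C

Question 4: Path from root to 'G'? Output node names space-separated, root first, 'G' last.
Answer: C E B G

Derivation:
Walk down from root: C -> E -> B -> G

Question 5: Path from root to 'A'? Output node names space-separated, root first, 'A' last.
Walk down from root: C -> E -> A

Answer: C E A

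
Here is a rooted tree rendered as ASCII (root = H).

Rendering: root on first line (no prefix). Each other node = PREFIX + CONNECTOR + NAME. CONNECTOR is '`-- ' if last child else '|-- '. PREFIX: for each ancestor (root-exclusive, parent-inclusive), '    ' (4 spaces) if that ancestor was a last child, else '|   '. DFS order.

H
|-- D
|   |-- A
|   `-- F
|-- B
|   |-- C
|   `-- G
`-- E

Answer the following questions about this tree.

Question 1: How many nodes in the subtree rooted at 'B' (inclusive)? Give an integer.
Answer: 3

Derivation:
Subtree rooted at B contains: B, C, G
Count = 3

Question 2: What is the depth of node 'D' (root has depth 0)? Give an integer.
Path from root to D: H -> D
Depth = number of edges = 1

Answer: 1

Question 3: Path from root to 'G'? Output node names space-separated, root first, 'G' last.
Walk down from root: H -> B -> G

Answer: H B G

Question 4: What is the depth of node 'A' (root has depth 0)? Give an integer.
Path from root to A: H -> D -> A
Depth = number of edges = 2

Answer: 2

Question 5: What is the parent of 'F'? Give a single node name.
Answer: D

Derivation:
Scan adjacency: F appears as child of D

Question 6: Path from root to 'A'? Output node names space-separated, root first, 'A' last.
Walk down from root: H -> D -> A

Answer: H D A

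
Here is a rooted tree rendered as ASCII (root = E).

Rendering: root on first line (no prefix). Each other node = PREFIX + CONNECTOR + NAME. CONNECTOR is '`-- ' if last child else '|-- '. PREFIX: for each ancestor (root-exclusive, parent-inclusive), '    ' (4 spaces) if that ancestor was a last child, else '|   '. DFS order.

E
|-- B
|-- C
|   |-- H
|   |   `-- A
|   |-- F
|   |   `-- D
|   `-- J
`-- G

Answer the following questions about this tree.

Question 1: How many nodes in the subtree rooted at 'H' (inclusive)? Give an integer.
Answer: 2

Derivation:
Subtree rooted at H contains: A, H
Count = 2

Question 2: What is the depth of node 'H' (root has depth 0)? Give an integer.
Answer: 2

Derivation:
Path from root to H: E -> C -> H
Depth = number of edges = 2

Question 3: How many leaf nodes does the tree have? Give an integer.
Leaves (nodes with no children): A, B, D, G, J

Answer: 5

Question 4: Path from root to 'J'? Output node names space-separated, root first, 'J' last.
Walk down from root: E -> C -> J

Answer: E C J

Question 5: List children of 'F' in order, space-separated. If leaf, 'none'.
Answer: D

Derivation:
Node F's children (from adjacency): D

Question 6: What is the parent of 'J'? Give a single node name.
Answer: C

Derivation:
Scan adjacency: J appears as child of C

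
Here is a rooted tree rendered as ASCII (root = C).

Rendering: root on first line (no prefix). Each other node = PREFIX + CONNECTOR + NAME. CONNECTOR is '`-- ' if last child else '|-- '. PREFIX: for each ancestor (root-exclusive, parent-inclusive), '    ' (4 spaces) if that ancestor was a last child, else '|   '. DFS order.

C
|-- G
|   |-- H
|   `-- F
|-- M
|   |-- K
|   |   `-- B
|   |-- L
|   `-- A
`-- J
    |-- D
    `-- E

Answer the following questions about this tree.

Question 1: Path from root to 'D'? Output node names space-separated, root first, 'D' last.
Answer: C J D

Derivation:
Walk down from root: C -> J -> D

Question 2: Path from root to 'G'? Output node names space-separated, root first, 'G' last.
Answer: C G

Derivation:
Walk down from root: C -> G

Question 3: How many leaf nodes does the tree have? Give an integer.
Answer: 7

Derivation:
Leaves (nodes with no children): A, B, D, E, F, H, L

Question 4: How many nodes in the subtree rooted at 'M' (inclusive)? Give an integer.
Answer: 5

Derivation:
Subtree rooted at M contains: A, B, K, L, M
Count = 5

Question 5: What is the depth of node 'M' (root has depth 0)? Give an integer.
Answer: 1

Derivation:
Path from root to M: C -> M
Depth = number of edges = 1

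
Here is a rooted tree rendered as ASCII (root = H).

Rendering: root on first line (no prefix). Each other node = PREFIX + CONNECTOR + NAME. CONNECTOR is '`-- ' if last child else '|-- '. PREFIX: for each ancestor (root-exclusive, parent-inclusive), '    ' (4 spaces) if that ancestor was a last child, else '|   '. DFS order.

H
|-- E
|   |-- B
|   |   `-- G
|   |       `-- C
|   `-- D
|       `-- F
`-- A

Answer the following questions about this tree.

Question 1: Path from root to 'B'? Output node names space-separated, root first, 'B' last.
Answer: H E B

Derivation:
Walk down from root: H -> E -> B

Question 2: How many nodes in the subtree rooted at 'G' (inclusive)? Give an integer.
Subtree rooted at G contains: C, G
Count = 2

Answer: 2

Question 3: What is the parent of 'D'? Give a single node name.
Answer: E

Derivation:
Scan adjacency: D appears as child of E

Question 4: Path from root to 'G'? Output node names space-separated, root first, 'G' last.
Walk down from root: H -> E -> B -> G

Answer: H E B G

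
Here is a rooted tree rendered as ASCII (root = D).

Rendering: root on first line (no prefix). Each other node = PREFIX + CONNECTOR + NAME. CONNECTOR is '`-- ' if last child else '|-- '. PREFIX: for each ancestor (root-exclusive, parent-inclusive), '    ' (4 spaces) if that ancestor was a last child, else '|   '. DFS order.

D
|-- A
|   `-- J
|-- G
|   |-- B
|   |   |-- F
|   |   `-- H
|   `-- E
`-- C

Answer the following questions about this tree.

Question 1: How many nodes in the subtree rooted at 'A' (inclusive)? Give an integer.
Subtree rooted at A contains: A, J
Count = 2

Answer: 2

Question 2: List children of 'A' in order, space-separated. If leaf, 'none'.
Node A's children (from adjacency): J

Answer: J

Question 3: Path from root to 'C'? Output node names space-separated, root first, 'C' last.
Answer: D C

Derivation:
Walk down from root: D -> C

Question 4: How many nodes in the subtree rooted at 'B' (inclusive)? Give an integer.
Answer: 3

Derivation:
Subtree rooted at B contains: B, F, H
Count = 3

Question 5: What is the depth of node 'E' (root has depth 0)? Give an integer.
Answer: 2

Derivation:
Path from root to E: D -> G -> E
Depth = number of edges = 2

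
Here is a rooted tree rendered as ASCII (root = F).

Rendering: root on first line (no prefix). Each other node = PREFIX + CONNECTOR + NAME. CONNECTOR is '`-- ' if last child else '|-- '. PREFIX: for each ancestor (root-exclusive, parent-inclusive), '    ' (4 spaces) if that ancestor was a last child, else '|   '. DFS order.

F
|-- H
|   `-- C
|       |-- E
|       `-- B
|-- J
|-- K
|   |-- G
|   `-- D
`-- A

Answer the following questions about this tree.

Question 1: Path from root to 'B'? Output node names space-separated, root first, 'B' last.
Walk down from root: F -> H -> C -> B

Answer: F H C B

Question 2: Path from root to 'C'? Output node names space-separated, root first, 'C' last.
Answer: F H C

Derivation:
Walk down from root: F -> H -> C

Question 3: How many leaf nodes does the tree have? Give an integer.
Leaves (nodes with no children): A, B, D, E, G, J

Answer: 6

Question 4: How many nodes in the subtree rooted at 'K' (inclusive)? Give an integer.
Subtree rooted at K contains: D, G, K
Count = 3

Answer: 3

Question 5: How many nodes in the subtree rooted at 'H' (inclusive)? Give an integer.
Subtree rooted at H contains: B, C, E, H
Count = 4

Answer: 4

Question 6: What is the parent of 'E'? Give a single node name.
Scan adjacency: E appears as child of C

Answer: C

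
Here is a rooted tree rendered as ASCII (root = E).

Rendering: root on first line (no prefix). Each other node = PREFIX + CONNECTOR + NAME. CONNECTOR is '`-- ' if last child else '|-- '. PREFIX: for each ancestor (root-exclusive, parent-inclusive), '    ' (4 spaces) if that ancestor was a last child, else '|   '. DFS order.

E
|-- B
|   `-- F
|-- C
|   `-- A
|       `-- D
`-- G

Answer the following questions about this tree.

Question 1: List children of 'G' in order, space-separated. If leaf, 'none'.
Node G's children (from adjacency): (leaf)

Answer: none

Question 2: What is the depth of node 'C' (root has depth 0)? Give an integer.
Answer: 1

Derivation:
Path from root to C: E -> C
Depth = number of edges = 1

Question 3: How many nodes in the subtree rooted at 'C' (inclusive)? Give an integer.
Subtree rooted at C contains: A, C, D
Count = 3

Answer: 3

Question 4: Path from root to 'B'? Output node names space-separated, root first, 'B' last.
Walk down from root: E -> B

Answer: E B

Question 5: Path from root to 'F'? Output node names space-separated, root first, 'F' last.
Walk down from root: E -> B -> F

Answer: E B F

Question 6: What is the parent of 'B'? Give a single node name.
Answer: E

Derivation:
Scan adjacency: B appears as child of E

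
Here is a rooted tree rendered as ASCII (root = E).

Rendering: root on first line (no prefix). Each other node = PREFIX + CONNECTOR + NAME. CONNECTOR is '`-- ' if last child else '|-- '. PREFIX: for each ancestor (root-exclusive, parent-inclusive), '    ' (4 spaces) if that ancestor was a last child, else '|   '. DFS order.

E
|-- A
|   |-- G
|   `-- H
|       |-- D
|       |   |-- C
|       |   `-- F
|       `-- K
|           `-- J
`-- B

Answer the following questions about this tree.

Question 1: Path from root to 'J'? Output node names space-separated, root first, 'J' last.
Answer: E A H K J

Derivation:
Walk down from root: E -> A -> H -> K -> J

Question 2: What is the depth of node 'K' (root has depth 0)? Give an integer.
Answer: 3

Derivation:
Path from root to K: E -> A -> H -> K
Depth = number of edges = 3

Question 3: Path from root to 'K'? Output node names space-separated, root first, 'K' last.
Answer: E A H K

Derivation:
Walk down from root: E -> A -> H -> K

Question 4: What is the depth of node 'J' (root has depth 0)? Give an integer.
Path from root to J: E -> A -> H -> K -> J
Depth = number of edges = 4

Answer: 4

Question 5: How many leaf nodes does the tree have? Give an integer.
Leaves (nodes with no children): B, C, F, G, J

Answer: 5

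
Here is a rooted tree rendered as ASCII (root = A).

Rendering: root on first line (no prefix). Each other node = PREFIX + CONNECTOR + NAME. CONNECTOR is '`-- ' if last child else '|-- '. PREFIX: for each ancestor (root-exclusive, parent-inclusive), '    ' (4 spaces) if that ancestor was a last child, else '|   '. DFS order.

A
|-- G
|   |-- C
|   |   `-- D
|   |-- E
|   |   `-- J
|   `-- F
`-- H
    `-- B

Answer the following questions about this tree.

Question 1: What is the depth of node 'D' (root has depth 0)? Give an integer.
Answer: 3

Derivation:
Path from root to D: A -> G -> C -> D
Depth = number of edges = 3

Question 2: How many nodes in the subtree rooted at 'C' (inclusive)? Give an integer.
Subtree rooted at C contains: C, D
Count = 2

Answer: 2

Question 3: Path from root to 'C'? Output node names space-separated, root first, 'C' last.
Walk down from root: A -> G -> C

Answer: A G C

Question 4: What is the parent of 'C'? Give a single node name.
Answer: G

Derivation:
Scan adjacency: C appears as child of G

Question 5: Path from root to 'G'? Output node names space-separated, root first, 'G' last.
Answer: A G

Derivation:
Walk down from root: A -> G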